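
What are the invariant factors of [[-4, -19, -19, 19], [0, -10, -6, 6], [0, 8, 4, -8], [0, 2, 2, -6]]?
The Jordan structure of A has elementary divisors (x + 4)^2, (x + 4), (x + 4). Arranging the block sizes at each eigenvalue in decreasing order and taking row products gives the invariant factors.

Invariant factors (smallest first, each dividing the next): x + 4, x + 4, (x + 4)^2.

Check: the last factor (x + 4)^2 is the minimal polynomial, and the product (x + 4)^4 is the characteristic polynomial.

x + 4, x + 4, (x + 4)^2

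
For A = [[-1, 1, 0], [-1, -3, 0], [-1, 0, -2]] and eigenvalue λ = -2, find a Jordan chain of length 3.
v_1 = [[-2, 1, 1]]^T, v_2 = [[-1, 1, 2]]^T, v_3 = [[0, 0, 1]]^T

We seek v_1 ∈ ker((A + 2I)^3) \ ker((A + 2I)^2), then set v_{i+1} = (A + 2I) v_i.

One such chain is v_1 = [[-2, 1, 1]]^T, v_2 = [[-1, 1, 2]]^T, v_3 = [[0, 0, 1]]^T. Check: (A + 2I) v_3 = [[0, 0, 0]]^T = 0.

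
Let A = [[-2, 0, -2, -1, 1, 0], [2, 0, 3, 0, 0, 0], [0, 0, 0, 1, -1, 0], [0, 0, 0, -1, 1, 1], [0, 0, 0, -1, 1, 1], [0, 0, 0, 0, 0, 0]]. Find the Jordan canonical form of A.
The characteristic polynomial is det(xI - A) = x^5(x + 2), so the eigenvalues are -2 (algebraic multiplicity 1), 0 (algebraic multiplicity 5).

For λ = -2: algebraic multiplicity 1 gives one 1×1 block.

For λ = 0: rank(A) = 4, rank(A^2) = 2, rank(A^3) = 1. The eigenspace has dimension 6 - 4 = 2, so there are 2 Jordan blocks; the rank sequence gives block sizes [3, 2].

Assembling the blocks gives the Jordan form J above.

J = [[-2, 0, 0, 0, 0, 0], [0, 0, 1, 0, 0, 0], [0, 0, 0, 1, 0, 0], [0, 0, 0, 0, 0, 0], [0, 0, 0, 0, 0, 1], [0, 0, 0, 0, 0, 0]]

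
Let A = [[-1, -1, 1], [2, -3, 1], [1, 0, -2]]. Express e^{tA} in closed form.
e^{tA} = [[(t + 1)*e^{-2*t}, -t*e^{-2*t}, t*e^{-2*t}], [t*(t + 4)*e^{-2*t}/2, (-t^2/2 - t + 1)*e^{-2*t}, t*(t + 2)*e^{-2*t}/2], [t*(t + 2)*e^{-2*t}/2, -t^2*e^{-2*t}/2, (t^2 + 2)*e^{-2*t}/2]]

A has Jordan form J = [[-2, 1, 0], [0, -2, 1], [0, 0, -2]] with A = PJP^{-1}, so e^{tA} = P e^{tJ} P^{-1}.

For a Jordan block J_k(λ), e^{tJ_k(λ)} = e^{λt} · (I + tN + t^2 N^2/2! + ... + t^{k-1} N^{k-1}/(k-1)!) where N is the nilpotent superdiagonal part.

Assembling the blocks and conjugating back gives the entries of e^{tA} as shown above.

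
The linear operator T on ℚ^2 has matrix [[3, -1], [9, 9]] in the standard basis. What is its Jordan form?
J = [[6, 1], [0, 6]]

The characteristic polynomial is det(xI - A) = (x - 6)^2, so the eigenvalues are 6 (algebraic multiplicity 2).

For λ = 6: rank(A - 6I) = 1, rank((A - 6I)^2) = 0. The eigenspace has dimension 2 - 1 = 1, so there is 1 Jordan block; the rank sequence gives block sizes [2].

Assembling the blocks gives the Jordan form J above.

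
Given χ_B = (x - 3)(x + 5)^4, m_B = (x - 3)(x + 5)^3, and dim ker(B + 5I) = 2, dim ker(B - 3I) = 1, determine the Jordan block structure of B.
λ = -5: algebraic multiplicity 4 (exponent in χ_B), largest block size 3 (exponent in m_B), 2 blocks (geometric multiplicity). These force block sizes [3, 1].
λ = 3: algebraic multiplicity 1 (exponent in χ_B), largest block size 1 (exponent in m_B), 1 block (geometric multiplicity). This forces block sizes [1].

Jordan blocks: (-5, 3), (-5, 1), (3, 1)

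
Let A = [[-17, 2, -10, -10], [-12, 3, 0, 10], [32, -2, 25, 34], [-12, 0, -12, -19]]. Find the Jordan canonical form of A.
J = [[-3, 0, 0, 0], [0, -3, 0, 0], [0, 0, -1, 0], [0, 0, 0, -1]]

The characteristic polynomial is det(xI - A) = (x + 1)^2(x + 3)^2, so the eigenvalues are -3 (algebraic multiplicity 2), -1 (algebraic multiplicity 2).

For λ = -3: rank(A + 3I) = 2. The eigenspace has dimension 4 - 2 = 2, so there are 2 Jordan blocks; the rank sequence gives block sizes [1, 1].

For λ = -1: rank(A + I) = 2. The eigenspace has dimension 4 - 2 = 2, so there are 2 Jordan blocks; the rank sequence gives block sizes [1, 1].

Assembling the blocks gives the Jordan form J above.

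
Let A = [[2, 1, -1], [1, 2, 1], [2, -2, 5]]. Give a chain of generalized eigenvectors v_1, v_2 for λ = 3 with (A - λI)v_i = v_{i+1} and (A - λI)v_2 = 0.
We seek v_1 ∈ ker((A - 3I)^2) \ ker(A - 3I), then set v_{i+1} = (A - 3I) v_i.

One such chain is v_1 = [[0, 2, 1]]^T, v_2 = [[1, -1, -2]]^T. Check: (A - 3I) v_2 = [[0, 0, 0]]^T = 0.

v_1 = [[0, 2, 1]]^T, v_2 = [[1, -1, -2]]^T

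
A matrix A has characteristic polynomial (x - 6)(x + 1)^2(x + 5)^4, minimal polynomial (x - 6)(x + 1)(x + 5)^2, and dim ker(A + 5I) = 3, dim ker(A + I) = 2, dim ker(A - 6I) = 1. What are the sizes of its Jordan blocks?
λ = -5: algebraic multiplicity 4 (exponent in χ_A), largest block size 2 (exponent in m_A), 3 blocks (geometric multiplicity). These force block sizes [2, 1, 1].
λ = -1: algebraic multiplicity 2 (exponent in χ_A), largest block size 1 (exponent in m_A), 2 blocks (geometric multiplicity). These force block sizes [1, 1].
λ = 6: algebraic multiplicity 1 (exponent in χ_A), largest block size 1 (exponent in m_A), 1 block (geometric multiplicity). This forces block sizes [1].

Jordan blocks: (-5, 2), (-5, 1), (-5, 1), (-1, 1), (-1, 1), (6, 1)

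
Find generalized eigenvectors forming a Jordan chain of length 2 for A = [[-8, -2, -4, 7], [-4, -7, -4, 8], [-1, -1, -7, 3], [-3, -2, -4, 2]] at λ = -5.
v_1 = [[-5, -5, -2, -4]]^T, v_2 = [[5, 6, 2, 5]]^T

We seek v_1 ∈ ker((A + 5I)^2) \ ker(A + 5I), then set v_{i+1} = (A + 5I) v_i.

One such chain is v_1 = [[-5, -5, -2, -4]]^T, v_2 = [[5, 6, 2, 5]]^T. Check: (A + 5I) v_2 = [[0, 0, 0, 0]]^T = 0.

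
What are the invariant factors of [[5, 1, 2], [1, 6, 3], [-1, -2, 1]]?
The Jordan structure of A has elementary divisors (x - 4)^3. Arranging the block sizes at each eigenvalue in decreasing order and taking row products gives the invariant factors.

Invariant factors (smallest first, each dividing the next): (x - 4)^3.

Check: the last factor (x - 4)^3 is the minimal polynomial, and the product (x - 4)^3 is the characteristic polynomial.

(x - 4)^3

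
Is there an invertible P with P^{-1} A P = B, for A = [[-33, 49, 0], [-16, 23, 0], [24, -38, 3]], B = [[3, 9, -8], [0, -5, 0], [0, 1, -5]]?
Two matrices over a field are similar if and only if they have the same invariant factors.

Both A and B have characteristic polynomial (x - 3)(x + 5)^2 and minimal polynomial (x - 3)(x + 5)^2. Computing further, both have invariant factors (x - 3)(x + 5)^2. Hence A and B are similar.

Yes.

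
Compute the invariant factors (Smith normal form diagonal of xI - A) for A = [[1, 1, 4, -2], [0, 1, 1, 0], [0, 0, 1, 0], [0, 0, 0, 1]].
x - 1, (x - 1)^3

The Jordan structure of A has elementary divisors (x - 1)^3, (x - 1). Arranging the block sizes at each eigenvalue in decreasing order and taking row products gives the invariant factors.

Invariant factors (smallest first, each dividing the next): x - 1, (x - 1)^3.

Check: the last factor (x - 1)^3 is the minimal polynomial, and the product (x - 1)^4 is the characteristic polynomial.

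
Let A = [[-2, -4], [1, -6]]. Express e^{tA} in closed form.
A has Jordan form J = [[-4, 1], [0, -4]] with A = PJP^{-1}, so e^{tA} = P e^{tJ} P^{-1}.

For a Jordan block J_k(λ), e^{tJ_k(λ)} = e^{λt} · (I + tN + t^2 N^2/2! + ... + t^{k-1} N^{k-1}/(k-1)!) where N is the nilpotent superdiagonal part.

Assembling the blocks and conjugating back gives the entries of e^{tA} as shown above.

e^{tA} = [[(2*t + 1)*e^{-4*t}, -4*t*e^{-4*t}], [t*e^{-4*t}, (1 - 2*t)*e^{-4*t}]]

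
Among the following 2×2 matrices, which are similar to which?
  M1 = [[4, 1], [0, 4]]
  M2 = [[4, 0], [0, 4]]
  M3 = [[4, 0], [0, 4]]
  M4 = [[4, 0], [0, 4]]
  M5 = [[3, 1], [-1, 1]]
3 classes: {M1}, {M2, M3, M4}, {M5}

Characteristic polynomials: χ_{M1} = (x - 4)^2, χ_{M2} = (x - 4)^2, χ_{M3} = (x - 4)^2, χ_{M4} = (x - 4)^2, χ_{M5} = (x - 2)^2.

{M1}: invariant factors (x - 4)^2.

{M2, M3, M4}: invariant factors x - 4, x - 4.

{M5}: invariant factors (x - 2)^2.

Matrices are similar if and only if their invariant-factor lists agree; the partition into similarity classes is {M1}, {M2, M3, M4}, {M5}.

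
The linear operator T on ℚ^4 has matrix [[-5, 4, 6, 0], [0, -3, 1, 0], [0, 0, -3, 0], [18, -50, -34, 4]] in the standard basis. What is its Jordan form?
The characteristic polynomial is det(xI - A) = (x - 4)(x + 3)^2(x + 5), so the eigenvalues are -5 (algebraic multiplicity 1), -3 (algebraic multiplicity 2), 4 (algebraic multiplicity 1).

For λ = -5: algebraic multiplicity 1 gives one 1×1 block.

For λ = -3: rank(A + 3I) = 3, rank((A + 3I)^2) = 2. The eigenspace has dimension 4 - 3 = 1, so there is 1 Jordan block; the rank sequence gives block sizes [2].

For λ = 4: algebraic multiplicity 1 gives one 1×1 block.

Assembling the blocks gives the Jordan form J above.

J = [[-5, 0, 0, 0], [0, -3, 1, 0], [0, 0, -3, 0], [0, 0, 0, 4]]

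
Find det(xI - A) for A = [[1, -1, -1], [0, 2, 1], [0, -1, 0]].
xI - A = [[x - 1, 1, 1], [0, x - 2, -1], [0, 1, x]].

Expanding det(xI - A) along the first row:
det(xI - A) = + (x - 1)·det([[x - 2, -1], [1, x]]) - (1)·det([[0, -1], [0, x]]) + (1)·det([[0, x - 2], [0, 1]]).

Evaluating gives χ_A(x) = x^3 - 3x^2 + 3x - 1 = (x - 1)^3.

χ_A(x) = (x - 1)^3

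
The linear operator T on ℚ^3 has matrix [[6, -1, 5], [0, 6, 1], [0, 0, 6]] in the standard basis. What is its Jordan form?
J = [[6, 1, 0], [0, 6, 1], [0, 0, 6]]

The characteristic polynomial is det(xI - A) = (x - 6)^3, so the eigenvalues are 6 (algebraic multiplicity 3).

For λ = 6: rank(A - 6I) = 2, rank((A - 6I)^2) = 1, rank((A - 6I)^3) = 0. The eigenspace has dimension 3 - 2 = 1, so there is 1 Jordan block; the rank sequence gives block sizes [3].

Assembling the blocks gives the Jordan form J above.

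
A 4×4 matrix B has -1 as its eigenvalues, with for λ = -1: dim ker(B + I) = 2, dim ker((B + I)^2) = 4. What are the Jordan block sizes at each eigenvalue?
λ = -1: successive nullity increments [2, 2] count blocks of size ≥ k; block sizes are [2, 2].

Jordan blocks: (-1, 2), (-1, 2)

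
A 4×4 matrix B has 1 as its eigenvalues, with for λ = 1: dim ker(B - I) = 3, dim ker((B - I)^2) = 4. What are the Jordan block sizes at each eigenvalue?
λ = 1: successive nullity increments [3, 1] count blocks of size ≥ k; block sizes are [2, 1, 1].

Jordan blocks: (1, 2), (1, 1), (1, 1)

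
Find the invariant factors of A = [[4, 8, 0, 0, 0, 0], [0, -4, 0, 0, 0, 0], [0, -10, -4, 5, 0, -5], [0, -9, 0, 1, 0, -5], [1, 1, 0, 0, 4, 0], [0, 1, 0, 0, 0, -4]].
x + 4, (x - 4)^2(x - 1)(x + 4)^2

The Jordan structure of A has elementary divisors (x + 4)^2, (x + 4), (x - 1), (x - 4)^2. Arranging the block sizes at each eigenvalue in decreasing order and taking row products gives the invariant factors.

Invariant factors (smallest first, each dividing the next): x + 4, (x - 4)^2(x - 1)(x + 4)^2.

Check: the last factor (x - 4)^2(x - 1)(x + 4)^2 is the minimal polynomial, and the product (x - 4)^2(x - 1)(x + 4)^3 is the characteristic polynomial.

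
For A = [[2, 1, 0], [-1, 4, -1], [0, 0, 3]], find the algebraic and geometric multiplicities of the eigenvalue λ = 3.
The characteristic polynomial is (x - 3)^3, so the factor x - 3 appears with exponent 3: the algebraic multiplicity is 3.

rank(A - 3I) = 2, so the eigenspace has dimension 3 - 2 = 1: the geometric multiplicity is 1.

Since 1 < 3, A is not diagonalizable.

algebraic multiplicity 3, geometric multiplicity 1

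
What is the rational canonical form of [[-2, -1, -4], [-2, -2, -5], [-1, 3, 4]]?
R = [[0, 0, 5], [1, 0, 3], [0, 1, 0]]

The invariant factors of A (the non-unit diagonal entries of the Smith normal form of xI - A over ℚ[x]) are x^3 - 3x - 5, each dividing the next. The characteristic polynomial is their product, x^3 - 3x - 5.

The rational canonical form is the block-diagonal matrix of companion matrices C(f_i):
R = [[0, 0, 5], [1, 0, 3], [0, 1, 0]].

Note the characteristic polynomial does not split into linear factors over ℚ, so A has no Jordan form over ℚ; the rational canonical form exists over any field.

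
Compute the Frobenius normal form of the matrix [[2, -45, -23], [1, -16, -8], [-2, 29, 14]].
The invariant factors of A (the non-unit diagonal entries of the Smith normal form of xI - A over ℚ[x]) are x^3 + 3x + 5, each dividing the next. The characteristic polynomial is their product, x^3 + 3x + 5.

The rational canonical form is the block-diagonal matrix of companion matrices C(f_i):
R = [[0, 0, -5], [1, 0, -3], [0, 1, 0]].

Note the characteristic polynomial does not split into linear factors over ℚ, so A has no Jordan form over ℚ; the rational canonical form exists over any field.

R = [[0, 0, -5], [1, 0, -3], [0, 1, 0]]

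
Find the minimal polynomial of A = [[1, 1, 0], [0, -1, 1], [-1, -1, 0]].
The characteristic polynomial factors as x^3. The minimal polynomial is ∏(x - λ)^{k_λ} where k_λ is the size of the largest Jordan block at λ.

For λ = 0: rank(A) = 2, and the largest Jordan block has size 3 (the smallest k with rank(A^k) = rank(A^(k+1))).

So m_A(x) = x^3.

m_A(x) = x^3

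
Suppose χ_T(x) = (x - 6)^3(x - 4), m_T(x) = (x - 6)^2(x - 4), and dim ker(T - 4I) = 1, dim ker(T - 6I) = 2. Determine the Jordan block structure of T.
Jordan blocks: (4, 1), (6, 2), (6, 1)

λ = 4: algebraic multiplicity 1 (exponent in χ_T), largest block size 1 (exponent in m_T), 1 block (geometric multiplicity). This forces block sizes [1].
λ = 6: algebraic multiplicity 3 (exponent in χ_T), largest block size 2 (exponent in m_T), 2 blocks (geometric multiplicity). These force block sizes [2, 1].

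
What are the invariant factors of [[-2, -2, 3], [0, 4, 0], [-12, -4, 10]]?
x - 4, (x - 4)^2

The Jordan structure of A has elementary divisors (x - 4)^2, (x - 4). Arranging the block sizes at each eigenvalue in decreasing order and taking row products gives the invariant factors.

Invariant factors (smallest first, each dividing the next): x - 4, (x - 4)^2.

Check: the last factor (x - 4)^2 is the minimal polynomial, and the product (x - 4)^3 is the characteristic polynomial.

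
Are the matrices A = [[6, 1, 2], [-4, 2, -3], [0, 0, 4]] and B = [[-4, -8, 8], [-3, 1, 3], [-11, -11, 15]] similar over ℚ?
Both have characteristic polynomial (x - 4)^3, but the minimal polynomial of A is (x - 4)^3 while the minimal polynomial of B is (x - 4)^2. The minimal polynomial is a similarity invariant, so A and B are not similar.

No.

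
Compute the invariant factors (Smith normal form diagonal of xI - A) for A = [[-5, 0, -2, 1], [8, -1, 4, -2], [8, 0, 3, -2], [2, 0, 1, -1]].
x + 1, (x + 1)^3

The Jordan structure of A has elementary divisors (x + 1)^3, (x + 1). Arranging the block sizes at each eigenvalue in decreasing order and taking row products gives the invariant factors.

Invariant factors (smallest first, each dividing the next): x + 1, (x + 1)^3.

Check: the last factor (x + 1)^3 is the minimal polynomial, and the product (x + 1)^4 is the characteristic polynomial.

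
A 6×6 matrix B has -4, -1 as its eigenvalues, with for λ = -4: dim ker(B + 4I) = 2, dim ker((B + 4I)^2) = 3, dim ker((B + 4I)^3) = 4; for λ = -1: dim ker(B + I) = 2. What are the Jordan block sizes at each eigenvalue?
Jordan blocks: (-4, 3), (-4, 1), (-1, 1), (-1, 1)

λ = -4: successive nullity increments [2, 1, 1] count blocks of size ≥ k; block sizes are [3, 1].
λ = -1: successive nullity increments [2] count blocks of size ≥ k; block sizes are [1, 1].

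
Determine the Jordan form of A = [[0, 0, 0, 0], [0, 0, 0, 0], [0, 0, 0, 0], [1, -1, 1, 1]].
J = [[0, 0, 0, 0], [0, 0, 0, 0], [0, 0, 0, 0], [0, 0, 0, 1]]

The characteristic polynomial is det(xI - A) = x^3(x - 1), so the eigenvalues are 0 (algebraic multiplicity 3), 1 (algebraic multiplicity 1).

For λ = 0: rank(A) = 1. The eigenspace has dimension 4 - 1 = 3, so there are 3 Jordan blocks; the rank sequence gives block sizes [1, 1, 1].

For λ = 1: algebraic multiplicity 1 gives one 1×1 block.

Assembling the blocks gives the Jordan form J above.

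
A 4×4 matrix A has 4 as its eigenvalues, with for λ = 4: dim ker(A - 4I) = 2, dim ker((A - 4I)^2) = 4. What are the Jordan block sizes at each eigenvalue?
Jordan blocks: (4, 2), (4, 2)

λ = 4: successive nullity increments [2, 2] count blocks of size ≥ k; block sizes are [2, 2].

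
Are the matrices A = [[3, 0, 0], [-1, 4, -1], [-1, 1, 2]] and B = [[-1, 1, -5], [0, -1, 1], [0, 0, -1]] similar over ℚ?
trace(A) = 9 but trace(B) = -3. The trace is a similarity invariant, so A and B are not similar.

No.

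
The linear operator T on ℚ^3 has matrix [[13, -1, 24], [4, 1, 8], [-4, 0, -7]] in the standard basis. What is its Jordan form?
J = [[1, 0, 0], [0, 3, 1], [0, 0, 3]]

The characteristic polynomial is det(xI - A) = (x - 3)^2(x - 1), so the eigenvalues are 1 (algebraic multiplicity 1), 3 (algebraic multiplicity 2).

For λ = 1: algebraic multiplicity 1 gives one 1×1 block.

For λ = 3: rank(A - 3I) = 2, rank((A - 3I)^2) = 1. The eigenspace has dimension 3 - 2 = 1, so there is 1 Jordan block; the rank sequence gives block sizes [2].

Assembling the blocks gives the Jordan form J above.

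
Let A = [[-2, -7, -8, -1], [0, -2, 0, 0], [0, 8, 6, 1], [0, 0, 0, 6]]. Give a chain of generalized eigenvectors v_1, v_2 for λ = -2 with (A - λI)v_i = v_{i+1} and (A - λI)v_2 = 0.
v_1 = [[0, 1, -1, 0]]^T, v_2 = [[1, 0, 0, 0]]^T

We seek v_1 ∈ ker((A + 2I)^2) \ ker(A + 2I), then set v_{i+1} = (A + 2I) v_i.

One such chain is v_1 = [[0, 1, -1, 0]]^T, v_2 = [[1, 0, 0, 0]]^T. Check: (A + 2I) v_2 = [[0, 0, 0, 0]]^T = 0.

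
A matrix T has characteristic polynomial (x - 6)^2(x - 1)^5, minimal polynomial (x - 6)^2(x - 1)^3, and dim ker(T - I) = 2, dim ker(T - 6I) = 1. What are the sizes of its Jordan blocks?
Jordan blocks: (1, 3), (1, 2), (6, 2)

λ = 1: algebraic multiplicity 5 (exponent in χ_T), largest block size 3 (exponent in m_T), 2 blocks (geometric multiplicity). These force block sizes [3, 2].
λ = 6: algebraic multiplicity 2 (exponent in χ_T), largest block size 2 (exponent in m_T), 1 block (geometric multiplicity). This forces block sizes [2].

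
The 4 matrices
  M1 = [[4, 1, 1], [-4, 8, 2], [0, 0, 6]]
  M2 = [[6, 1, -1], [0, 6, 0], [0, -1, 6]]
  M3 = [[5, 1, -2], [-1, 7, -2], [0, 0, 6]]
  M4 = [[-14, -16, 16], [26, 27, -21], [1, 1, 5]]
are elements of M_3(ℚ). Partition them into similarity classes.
Characteristic polynomials: χ_{M1} = (x - 6)^3, χ_{M2} = (x - 6)^3, χ_{M3} = (x - 6)^3, χ_{M4} = (x - 6)^3.

{M1, M3}: invariant factors x - 6, (x - 6)^2.

{M2, M4}: invariant factors (x - 6)^3.

Matrices are similar if and only if their invariant-factor lists agree; the partition into similarity classes is {M1, M3}, {M2, M4}.

2 classes: {M1, M3}, {M2, M4}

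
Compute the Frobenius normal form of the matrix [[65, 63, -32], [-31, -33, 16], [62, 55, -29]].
The invariant factors of A (the non-unit diagonal entries of the Smith normal form of xI - A over ℚ[x]) are (x - 4)(x - 3)(x + 4), each dividing the next. The characteristic polynomial is their product, (x - 4)(x - 3)(x + 4).

The rational canonical form is the block-diagonal matrix of companion matrices C(f_i):
R = [[0, 0, -48], [1, 0, 16], [0, 1, 3]].

R = [[0, 0, -48], [1, 0, 16], [0, 1, 3]]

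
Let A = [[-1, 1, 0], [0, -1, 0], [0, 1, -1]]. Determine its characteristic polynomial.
xI - A = [[x + 1, -1, 0], [0, x + 1, 0], [0, -1, x + 1]].

Expanding det(xI - A) along the first row:
det(xI - A) = + (x + 1)·det([[x + 1, 0], [-1, x + 1]]) - (-1)·det([[0, 0], [0, x + 1]]) + (0)·det([[0, x + 1], [0, -1]]).

Evaluating gives χ_A(x) = x^3 + 3x^2 + 3x + 1 = (x + 1)^3.

χ_A(x) = (x + 1)^3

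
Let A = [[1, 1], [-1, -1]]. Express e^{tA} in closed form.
A has Jordan form J = [[0, 1], [0, 0]] with A = PJP^{-1}, so e^{tA} = P e^{tJ} P^{-1}.

For a Jordan block J_k(λ), e^{tJ_k(λ)} = e^{λt} · (I + tN + t^2 N^2/2! + ... + t^{k-1} N^{k-1}/(k-1)!) where N is the nilpotent superdiagonal part.

Assembling the blocks and conjugating back gives the entries of e^{tA} as shown above.

e^{tA} = [[t + 1, t], [-t, 1 - t]]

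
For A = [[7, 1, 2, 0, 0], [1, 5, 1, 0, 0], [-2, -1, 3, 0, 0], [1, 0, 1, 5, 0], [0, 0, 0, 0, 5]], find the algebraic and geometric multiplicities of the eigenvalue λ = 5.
The characteristic polynomial is (x - 5)^5, so the factor x - 5 appears with exponent 5: the algebraic multiplicity is 5.

rank(A - 5I) = 2, so the eigenspace has dimension 5 - 2 = 3: the geometric multiplicity is 3.

Since 3 < 5, A is not diagonalizable.

algebraic multiplicity 5, geometric multiplicity 3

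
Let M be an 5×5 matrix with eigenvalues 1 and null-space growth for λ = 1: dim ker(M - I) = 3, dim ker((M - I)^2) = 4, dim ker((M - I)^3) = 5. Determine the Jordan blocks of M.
λ = 1: successive nullity increments [3, 1, 1] count blocks of size ≥ k; block sizes are [3, 1, 1].

Jordan blocks: (1, 3), (1, 1), (1, 1)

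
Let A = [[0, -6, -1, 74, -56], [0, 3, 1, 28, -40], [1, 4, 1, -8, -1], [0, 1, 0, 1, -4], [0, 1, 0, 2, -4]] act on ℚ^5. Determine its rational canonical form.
R = [[0, 0, 0, 0, -108], [1, 0, 0, 0, 36], [0, 1, 0, 0, -24], [0, 0, 1, 0, -4], [0, 0, 0, 1, 1]]

The invariant factors of A (the non-unit diagonal entries of the Smith normal form of xI - A over ℚ[x]) are (x + 3)(x^2 - 2x + 6)^2, each dividing the next. The characteristic polynomial is their product, (x + 3)(x^2 - 2x + 6)^2.

The rational canonical form is the block-diagonal matrix of companion matrices C(f_i):
R = [[0, 0, 0, 0, -108], [1, 0, 0, 0, 36], [0, 1, 0, 0, -24], [0, 0, 1, 0, -4], [0, 0, 0, 1, 1]].

Note the characteristic polynomial does not split into linear factors over ℚ, so A has no Jordan form over ℚ; the rational canonical form exists over any field.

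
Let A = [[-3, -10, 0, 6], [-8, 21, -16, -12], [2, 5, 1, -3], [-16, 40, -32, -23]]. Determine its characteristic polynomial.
xI - A = [[x + 3, 10, 0, -6], [8, x - 21, 16, 12], [-2, -5, x - 1, 3], [16, -40, 32, x + 23]].

Expanding det(xI - A) along the first row:
det(xI - A) = + (x + 3)·det([[x - 21, 16, 12], [-5, x - 1, 3], [-40, 32, x + 23]]) - (10)·det([[8, 16, 12], [-2, x - 1, 3], [16, 32, x + 23]]) + (0)·det([[8, x - 21, 12], [-2, -5, 3], [16, -40, x + 23]]) - (-6)·det([[8, x - 21, 16], [-2, -5, x - 1], [16, -40, 32]]).

Evaluating gives χ_A(x) = x^4 + 4x^3 - 2x^2 - 12x + 9 = (x - 1)^2(x + 3)^2.

χ_A(x) = (x - 1)^2(x + 3)^2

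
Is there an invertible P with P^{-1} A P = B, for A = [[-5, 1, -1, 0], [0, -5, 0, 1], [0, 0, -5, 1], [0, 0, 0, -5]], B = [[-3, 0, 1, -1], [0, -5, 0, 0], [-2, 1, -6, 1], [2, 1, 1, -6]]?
Yes.

Two matrices over a field are similar if and only if they have the same invariant factors.

Both A and B have characteristic polynomial (x + 5)^4 and minimal polynomial (x + 5)^2. Computing further, both have invariant factors (x + 5)^2, (x + 5)^2. Hence A and B are similar.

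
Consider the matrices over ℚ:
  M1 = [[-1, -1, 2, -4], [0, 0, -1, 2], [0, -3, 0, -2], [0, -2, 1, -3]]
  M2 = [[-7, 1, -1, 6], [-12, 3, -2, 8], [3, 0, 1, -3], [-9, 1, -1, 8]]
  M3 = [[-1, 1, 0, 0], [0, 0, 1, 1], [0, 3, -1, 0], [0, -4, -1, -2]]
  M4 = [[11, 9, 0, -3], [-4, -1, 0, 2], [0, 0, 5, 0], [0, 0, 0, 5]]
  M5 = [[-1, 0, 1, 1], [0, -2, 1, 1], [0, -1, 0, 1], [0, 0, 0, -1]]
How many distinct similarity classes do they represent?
3 classes: {M1, M3, M5}, {M2}, {M4}

Characteristic polynomials: χ_{M1} = (x + 1)^4, χ_{M2} = (x - 2)(x - 1)^3, χ_{M3} = (x + 1)^4, χ_{M4} = (x - 5)^4, χ_{M5} = (x + 1)^4.

{M1, M3, M5}: invariant factors x + 1, (x + 1)^3.

{M2}: invariant factors x - 1, (x - 2)(x - 1)^2.

{M4}: invariant factors x - 5, x - 5, (x - 5)^2.

Matrices are similar if and only if their invariant-factor lists agree; the partition into similarity classes is {M1, M3, M5}, {M2}, {M4}.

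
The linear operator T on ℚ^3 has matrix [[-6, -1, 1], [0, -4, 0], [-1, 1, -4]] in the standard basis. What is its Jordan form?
The characteristic polynomial is det(xI - A) = (x + 4)(x + 5)^2, so the eigenvalues are -5 (algebraic multiplicity 2), -4 (algebraic multiplicity 1).

For λ = -5: rank(A + 5I) = 2, rank((A + 5I)^2) = 1. The eigenspace has dimension 3 - 2 = 1, so there is 1 Jordan block; the rank sequence gives block sizes [2].

For λ = -4: algebraic multiplicity 1 gives one 1×1 block.

Assembling the blocks gives the Jordan form J above.

J = [[-5, 1, 0], [0, -5, 0], [0, 0, -4]]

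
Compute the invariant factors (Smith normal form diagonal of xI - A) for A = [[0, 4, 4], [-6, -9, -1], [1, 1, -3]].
The Jordan structure of A has elementary divisors (x + 4)^3. Arranging the block sizes at each eigenvalue in decreasing order and taking row products gives the invariant factors.

Invariant factors (smallest first, each dividing the next): (x + 4)^3.

Check: the last factor (x + 4)^3 is the minimal polynomial, and the product (x + 4)^3 is the characteristic polynomial.

(x + 4)^3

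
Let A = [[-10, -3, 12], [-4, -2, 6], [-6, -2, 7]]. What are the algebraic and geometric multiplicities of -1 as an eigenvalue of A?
The characteristic polynomial is (x + 1)(x + 2)^2, so the factor x + 1 appears with exponent 1: the algebraic multiplicity is 1.

rank(A + I) = 2, so the eigenspace has dimension 3 - 2 = 1: the geometric multiplicity is 1.

algebraic multiplicity 1, geometric multiplicity 1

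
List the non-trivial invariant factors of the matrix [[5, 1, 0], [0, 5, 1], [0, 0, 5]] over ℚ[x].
The Jordan structure of A has elementary divisors (x - 5)^3. Arranging the block sizes at each eigenvalue in decreasing order and taking row products gives the invariant factors.

Invariant factors (smallest first, each dividing the next): (x - 5)^3.

Check: the last factor (x - 5)^3 is the minimal polynomial, and the product (x - 5)^3 is the characteristic polynomial.

(x - 5)^3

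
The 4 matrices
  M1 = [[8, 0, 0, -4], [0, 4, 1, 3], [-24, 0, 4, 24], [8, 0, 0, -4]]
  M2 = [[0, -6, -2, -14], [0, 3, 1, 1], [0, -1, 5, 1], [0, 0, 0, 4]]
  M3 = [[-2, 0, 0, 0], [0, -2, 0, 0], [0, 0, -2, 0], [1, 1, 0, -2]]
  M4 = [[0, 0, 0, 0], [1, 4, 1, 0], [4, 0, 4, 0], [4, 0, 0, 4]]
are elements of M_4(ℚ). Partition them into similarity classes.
Characteristic polynomials: χ_{M1} = x(x - 4)^3, χ_{M2} = x(x - 4)^3, χ_{M3} = (x + 2)^4, χ_{M4} = x(x - 4)^3.

{M1, M2, M4}: invariant factors x - 4, x(x - 4)^2.

{M3}: invariant factors x + 2, x + 2, (x + 2)^2.

Matrices are similar if and only if their invariant-factor lists agree; the partition into similarity classes is {M1, M2, M4}, {M3}.

2 classes: {M1, M2, M4}, {M3}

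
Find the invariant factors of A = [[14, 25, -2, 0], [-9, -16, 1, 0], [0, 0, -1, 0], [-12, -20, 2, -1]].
The Jordan structure of A has elementary divisors (x + 1)^3, (x + 1). Arranging the block sizes at each eigenvalue in decreasing order and taking row products gives the invariant factors.

Invariant factors (smallest first, each dividing the next): x + 1, (x + 1)^3.

Check: the last factor (x + 1)^3 is the minimal polynomial, and the product (x + 1)^4 is the characteristic polynomial.

x + 1, (x + 1)^3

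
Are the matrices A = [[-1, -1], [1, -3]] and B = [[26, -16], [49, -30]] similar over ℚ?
Two matrices over a field are similar if and only if they have the same invariant factors.

Both A and B have characteristic polynomial (x + 2)^2 and minimal polynomial (x + 2)^2. Computing further, both have invariant factors (x + 2)^2. Hence A and B are similar.

Yes.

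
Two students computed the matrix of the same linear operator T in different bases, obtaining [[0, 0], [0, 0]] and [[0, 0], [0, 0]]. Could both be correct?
Yes.

Two matrices over a field are similar if and only if they have the same invariant factors.

Both A and B have characteristic polynomial x^2 and minimal polynomial x. Computing further, both have invariant factors x, x. Hence A and B are similar.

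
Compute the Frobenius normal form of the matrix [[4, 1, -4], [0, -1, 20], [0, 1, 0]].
The invariant factors of A (the non-unit diagonal entries of the Smith normal form of xI - A over ℚ[x]) are x - 4, (x - 4)(x + 5), each dividing the next. The characteristic polynomial is their product, (x - 4)^2(x + 5).

The rational canonical form is the block-diagonal matrix of companion matrices C(f_i):
R = [[4, 0, 0], [0, 0, 20], [0, 1, -1]].

R = [[4, 0, 0], [0, 0, 20], [0, 1, -1]]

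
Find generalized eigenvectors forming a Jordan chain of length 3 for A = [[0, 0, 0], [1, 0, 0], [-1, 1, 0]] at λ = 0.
v_1 = [[1, 2, 2]]^T, v_2 = [[0, 1, 1]]^T, v_3 = [[0, 0, 1]]^T

We seek v_1 ∈ ker(A^3) \ ker(A^2), then set v_{i+1} = A v_i.

One such chain is v_1 = [[1, 2, 2]]^T, v_2 = [[0, 1, 1]]^T, v_3 = [[0, 0, 1]]^T. Check: A v_3 = [[0, 0, 0]]^T = 0.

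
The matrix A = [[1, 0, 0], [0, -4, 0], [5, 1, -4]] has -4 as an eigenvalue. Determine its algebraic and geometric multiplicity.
The characteristic polynomial is (x - 1)(x + 4)^2, so the factor x + 4 appears with exponent 2: the algebraic multiplicity is 2.

rank(A + 4I) = 2, so the eigenspace has dimension 3 - 2 = 1: the geometric multiplicity is 1.

Since 1 < 2, A is not diagonalizable.

algebraic multiplicity 2, geometric multiplicity 1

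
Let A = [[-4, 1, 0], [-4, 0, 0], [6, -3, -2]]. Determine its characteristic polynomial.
xI - A = [[x + 4, -1, 0], [4, x, 0], [-6, 3, x + 2]].

Expanding det(xI - A) along the first row:
det(xI - A) = + (x + 4)·det([[x, 0], [3, x + 2]]) - (-1)·det([[4, 0], [-6, x + 2]]) + (0)·det([[4, x], [-6, 3]]).

Evaluating gives χ_A(x) = x^3 + 6x^2 + 12x + 8 = (x + 2)^3.

χ_A(x) = (x + 2)^3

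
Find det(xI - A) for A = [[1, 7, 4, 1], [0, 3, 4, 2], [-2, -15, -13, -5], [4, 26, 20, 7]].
χ_A(x) = (x - 1)(x + 1)^3

xI - A = [[x - 1, -7, -4, -1], [0, x - 3, -4, -2], [2, 15, x + 13, 5], [-4, -26, -20, x - 7]].

Expanding det(xI - A) along the first row:
det(xI - A) = + (x - 1)·det([[x - 3, -4, -2], [15, x + 13, 5], [-26, -20, x - 7]]) - (-7)·det([[0, -4, -2], [2, x + 13, 5], [-4, -20, x - 7]]) + (-4)·det([[0, x - 3, -2], [2, 15, 5], [-4, -26, x - 7]]) - (-1)·det([[0, x - 3, -4], [2, 15, x + 13], [-4, -26, -20]]).

Evaluating gives χ_A(x) = x^4 + 2x^3 - 2x - 1 = (x - 1)(x + 1)^3.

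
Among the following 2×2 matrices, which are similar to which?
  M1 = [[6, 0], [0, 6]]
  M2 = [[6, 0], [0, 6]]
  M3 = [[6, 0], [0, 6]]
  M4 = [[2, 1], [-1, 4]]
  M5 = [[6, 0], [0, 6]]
2 classes: {M1, M2, M3, M5}, {M4}

Characteristic polynomials: χ_{M1} = (x - 6)^2, χ_{M2} = (x - 6)^2, χ_{M3} = (x - 6)^2, χ_{M4} = (x - 3)^2, χ_{M5} = (x - 6)^2.

{M1, M2, M3, M5}: invariant factors x - 6, x - 6.

{M4}: invariant factors (x - 3)^2.

Matrices are similar if and only if their invariant-factor lists agree; the partition into similarity classes is {M1, M2, M3, M5}, {M4}.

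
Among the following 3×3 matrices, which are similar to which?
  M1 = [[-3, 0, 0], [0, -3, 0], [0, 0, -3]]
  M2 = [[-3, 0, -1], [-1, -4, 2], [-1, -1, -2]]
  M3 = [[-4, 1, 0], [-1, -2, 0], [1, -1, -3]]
Characteristic polynomials: χ_{M1} = (x + 3)^3, χ_{M2} = (x + 3)^3, χ_{M3} = (x + 3)^3.

{M1}: invariant factors x + 3, x + 3, x + 3.

{M2}: invariant factors (x + 3)^3.

{M3}: invariant factors x + 3, (x + 3)^2.

Matrices are similar if and only if their invariant-factor lists agree; the partition into similarity classes is {M1}, {M2}, {M3}.

3 classes: {M1}, {M2}, {M3}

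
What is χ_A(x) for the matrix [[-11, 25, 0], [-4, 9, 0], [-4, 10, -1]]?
xI - A = [[x + 11, -25, 0], [4, x - 9, 0], [4, -10, x + 1]].

Expanding det(xI - A) along the first row:
det(xI - A) = + (x + 11)·det([[x - 9, 0], [-10, x + 1]]) - (-25)·det([[4, 0], [4, x + 1]]) + (0)·det([[4, x - 9], [4, -10]]).

Evaluating gives χ_A(x) = x^3 + 3x^2 + 3x + 1 = (x + 1)^3.

χ_A(x) = (x + 1)^3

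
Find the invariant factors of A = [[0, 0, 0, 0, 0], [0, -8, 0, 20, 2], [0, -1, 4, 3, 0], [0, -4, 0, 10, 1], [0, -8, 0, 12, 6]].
The Jordan structure of A has elementary divisors x, x, (x - 4)^3. Arranging the block sizes at each eigenvalue in decreasing order and taking row products gives the invariant factors.

Invariant factors (smallest first, each dividing the next): x, x(x - 4)^3.

Check: the last factor x(x - 4)^3 is the minimal polynomial, and the product x^2(x - 4)^3 is the characteristic polynomial.

x, x(x - 4)^3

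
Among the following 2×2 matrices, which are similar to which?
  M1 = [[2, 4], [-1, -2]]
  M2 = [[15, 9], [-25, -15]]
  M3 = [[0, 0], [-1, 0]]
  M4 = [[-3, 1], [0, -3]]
Characteristic polynomials: χ_{M1} = x^2, χ_{M2} = x^2, χ_{M3} = x^2, χ_{M4} = (x + 3)^2.

{M1, M2, M3}: invariant factors x^2.

{M4}: invariant factors (x + 3)^2.

Matrices are similar if and only if their invariant-factor lists agree; the partition into similarity classes is {M1, M2, M3}, {M4}.

2 classes: {M1, M2, M3}, {M4}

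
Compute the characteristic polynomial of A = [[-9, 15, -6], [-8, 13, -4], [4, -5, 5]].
χ_A(x) = (x - 3)^3

xI - A = [[x + 9, -15, 6], [8, x - 13, 4], [-4, 5, x - 5]].

Expanding det(xI - A) along the first row:
det(xI - A) = + (x + 9)·det([[x - 13, 4], [5, x - 5]]) - (-15)·det([[8, 4], [-4, x - 5]]) + (6)·det([[8, x - 13], [-4, 5]]).

Evaluating gives χ_A(x) = x^3 - 9x^2 + 27x - 27 = (x - 3)^3.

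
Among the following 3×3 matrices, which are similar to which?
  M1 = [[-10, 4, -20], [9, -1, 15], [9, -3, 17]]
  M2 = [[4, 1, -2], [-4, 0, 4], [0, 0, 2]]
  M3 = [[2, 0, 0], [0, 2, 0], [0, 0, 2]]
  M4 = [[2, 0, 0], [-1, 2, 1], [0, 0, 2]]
Characteristic polynomials: χ_{M1} = (x - 2)^3, χ_{M2} = (x - 2)^3, χ_{M3} = (x - 2)^3, χ_{M4} = (x - 2)^3.

{M1, M2, M4}: invariant factors x - 2, (x - 2)^2.

{M3}: invariant factors x - 2, x - 2, x - 2.

Matrices are similar if and only if their invariant-factor lists agree; the partition into similarity classes is {M1, M2, M4}, {M3}.

2 classes: {M1, M2, M4}, {M3}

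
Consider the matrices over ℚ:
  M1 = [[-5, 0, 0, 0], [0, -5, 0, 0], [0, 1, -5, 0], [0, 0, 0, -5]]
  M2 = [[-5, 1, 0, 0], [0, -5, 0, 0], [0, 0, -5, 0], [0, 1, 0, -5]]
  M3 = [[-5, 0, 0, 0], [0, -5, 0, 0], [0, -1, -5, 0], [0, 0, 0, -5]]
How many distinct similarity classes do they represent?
1 class: {M1, M2, M3}

Characteristic polynomials: χ_{M1} = (x + 5)^4, χ_{M2} = (x + 5)^4, χ_{M3} = (x + 5)^4.

{M1, M2, M3}: invariant factors x + 5, x + 5, (x + 5)^2.

Matrices are similar if and only if their invariant-factor lists agree; the partition into similarity classes is {M1, M2, M3}.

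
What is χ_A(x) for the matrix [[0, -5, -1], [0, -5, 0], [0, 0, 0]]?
χ_A(x) = x^2(x + 5)

xI - A = [[x, 5, 1], [0, x + 5, 0], [0, 0, x]].

Expanding det(xI - A) along the first row:
det(xI - A) = + (x)·det([[x + 5, 0], [0, x]]) - (5)·det([[0, 0], [0, x]]) + (1)·det([[0, x + 5], [0, 0]]).

Evaluating gives χ_A(x) = x^3 + 5x^2 = x^2(x + 5).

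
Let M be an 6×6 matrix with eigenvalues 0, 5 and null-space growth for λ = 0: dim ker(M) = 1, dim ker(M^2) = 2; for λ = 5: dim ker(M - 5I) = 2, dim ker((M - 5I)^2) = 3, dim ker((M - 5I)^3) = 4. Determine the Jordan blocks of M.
Jordan blocks: (0, 2), (5, 3), (5, 1)

λ = 0: successive nullity increments [1, 1] count blocks of size ≥ k; block sizes are [2].
λ = 5: successive nullity increments [2, 1, 1] count blocks of size ≥ k; block sizes are [3, 1].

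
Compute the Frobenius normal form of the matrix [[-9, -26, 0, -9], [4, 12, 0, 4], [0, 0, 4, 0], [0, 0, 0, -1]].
The invariant factors of A (the non-unit diagonal entries of the Smith normal form of xI - A over ℚ[x]) are x - 4, (x - 4)(x + 1)^2, each dividing the next. The characteristic polynomial is their product, (x - 4)^2(x + 1)^2.

The rational canonical form is the block-diagonal matrix of companion matrices C(f_i):
R = [[4, 0, 0, 0], [0, 0, 0, 4], [0, 1, 0, 7], [0, 0, 1, 2]].

R = [[4, 0, 0, 0], [0, 0, 0, 4], [0, 1, 0, 7], [0, 0, 1, 2]]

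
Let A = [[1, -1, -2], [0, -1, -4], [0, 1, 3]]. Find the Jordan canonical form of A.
J = [[1, 1, 0], [0, 1, 0], [0, 0, 1]]

The characteristic polynomial is det(xI - A) = (x - 1)^3, so the eigenvalues are 1 (algebraic multiplicity 3).

For λ = 1: rank(A - I) = 1, rank((A - I)^2) = 0. The eigenspace has dimension 3 - 1 = 2, so there are 2 Jordan blocks; the rank sequence gives block sizes [2, 1].

Assembling the blocks gives the Jordan form J above.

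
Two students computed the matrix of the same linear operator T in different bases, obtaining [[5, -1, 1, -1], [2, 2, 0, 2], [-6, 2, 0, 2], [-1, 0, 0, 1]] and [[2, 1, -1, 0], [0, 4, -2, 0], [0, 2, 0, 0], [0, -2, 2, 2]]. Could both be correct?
Both have characteristic polynomial (x - 2)^4, but the minimal polynomial of A is (x - 2)^3 while the minimal polynomial of B is (x - 2)^2. The minimal polynomial is a similarity invariant, so A and B are not similar.

No.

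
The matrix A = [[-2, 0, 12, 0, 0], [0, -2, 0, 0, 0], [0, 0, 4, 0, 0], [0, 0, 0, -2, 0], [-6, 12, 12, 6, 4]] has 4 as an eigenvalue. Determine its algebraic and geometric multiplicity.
The characteristic polynomial is (x - 4)^2(x + 2)^3, so the factor x - 4 appears with exponent 2: the algebraic multiplicity is 2.

rank(A - 4I) = 3, so the eigenspace has dimension 5 - 3 = 2: the geometric multiplicity is 2.

algebraic multiplicity 2, geometric multiplicity 2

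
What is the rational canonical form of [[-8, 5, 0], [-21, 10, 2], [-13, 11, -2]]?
The invariant factors of A (the non-unit diagonal entries of the Smith normal form of xI - A over ℚ[x]) are x^3 - x + 4, each dividing the next. The characteristic polynomial is their product, x^3 - x + 4.

The rational canonical form is the block-diagonal matrix of companion matrices C(f_i):
R = [[0, 0, -4], [1, 0, 1], [0, 1, 0]].

Note the characteristic polynomial does not split into linear factors over ℚ, so A has no Jordan form over ℚ; the rational canonical form exists over any field.

R = [[0, 0, -4], [1, 0, 1], [0, 1, 0]]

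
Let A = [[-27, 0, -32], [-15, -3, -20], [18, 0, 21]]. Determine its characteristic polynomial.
χ_A(x) = (x + 3)^3

xI - A = [[x + 27, 0, 32], [15, x + 3, 20], [-18, 0, x - 21]].

Expanding det(xI - A) along the first row:
det(xI - A) = + (x + 27)·det([[x + 3, 20], [0, x - 21]]) - (0)·det([[15, 20], [-18, x - 21]]) + (32)·det([[15, x + 3], [-18, 0]]).

Evaluating gives χ_A(x) = x^3 + 9x^2 + 27x + 27 = (x + 3)^3.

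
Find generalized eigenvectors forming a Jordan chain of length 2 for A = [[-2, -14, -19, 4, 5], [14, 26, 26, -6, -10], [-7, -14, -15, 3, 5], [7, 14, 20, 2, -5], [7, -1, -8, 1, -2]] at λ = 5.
We seek v_1 ∈ ker((A - 5I)^2) \ ker(A - 5I), then set v_{i+1} = (A - 5I) v_i.

One such chain is v_1 = [[2, -4, 2, -1, 0]]^T, v_2 = [[0, 2, -1, 1, 1]]^T. Check: (A - 5I) v_2 = [[0, 0, 0, 0, 0]]^T = 0.

v_1 = [[2, -4, 2, -1, 0]]^T, v_2 = [[0, 2, -1, 1, 1]]^T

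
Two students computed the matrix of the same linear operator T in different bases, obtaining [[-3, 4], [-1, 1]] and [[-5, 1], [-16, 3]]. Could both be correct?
Two matrices over a field are similar if and only if they have the same invariant factors.

Both A and B have characteristic polynomial (x + 1)^2 and minimal polynomial (x + 1)^2. Computing further, both have invariant factors (x + 1)^2. Hence A and B are similar.

Yes.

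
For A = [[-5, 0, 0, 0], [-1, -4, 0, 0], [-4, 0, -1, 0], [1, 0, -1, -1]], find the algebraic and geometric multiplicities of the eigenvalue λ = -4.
The characteristic polynomial is (x + 1)^2(x + 4)(x + 5), so the factor x + 4 appears with exponent 1: the algebraic multiplicity is 1.

rank(A + 4I) = 3, so the eigenspace has dimension 4 - 3 = 1: the geometric multiplicity is 1.

algebraic multiplicity 1, geometric multiplicity 1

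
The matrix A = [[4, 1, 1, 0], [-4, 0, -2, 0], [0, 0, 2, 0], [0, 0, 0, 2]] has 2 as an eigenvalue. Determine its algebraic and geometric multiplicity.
algebraic multiplicity 4, geometric multiplicity 3

The characteristic polynomial is (x - 2)^4, so the factor x - 2 appears with exponent 4: the algebraic multiplicity is 4.

rank(A - 2I) = 1, so the eigenspace has dimension 4 - 1 = 3: the geometric multiplicity is 3.

Since 3 < 4, A is not diagonalizable.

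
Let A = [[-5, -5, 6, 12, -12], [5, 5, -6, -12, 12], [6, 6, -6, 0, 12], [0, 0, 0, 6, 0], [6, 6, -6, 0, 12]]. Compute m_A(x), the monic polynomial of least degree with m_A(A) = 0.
The characteristic polynomial factors as x^3(x - 6)^2. The minimal polynomial is ∏(x - λ)^{k_λ} where k_λ is the size of the largest Jordan block at λ.

For λ = 0: rank(A) = 3, and the largest Jordan block has size 2 (the smallest k with rank(A^k) = rank(A^(k+1))).
For λ = 6: rank(A - 6I) = 3, and the largest Jordan block has size 1 (the smallest k with rank((A - 6I)^k) = rank((A - 6I)^(k+1))).

So m_A(x) = x^2(x - 6).

m_A(x) = x^2(x - 6)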